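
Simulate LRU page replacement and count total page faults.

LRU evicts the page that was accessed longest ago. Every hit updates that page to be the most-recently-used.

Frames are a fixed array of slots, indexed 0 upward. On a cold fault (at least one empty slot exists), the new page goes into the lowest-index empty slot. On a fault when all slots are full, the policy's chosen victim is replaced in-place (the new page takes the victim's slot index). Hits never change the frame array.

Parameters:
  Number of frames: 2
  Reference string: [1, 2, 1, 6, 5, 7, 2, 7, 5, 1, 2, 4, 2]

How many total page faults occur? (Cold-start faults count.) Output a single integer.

Step 0: ref 1 → FAULT, frames=[1,-]
Step 1: ref 2 → FAULT, frames=[1,2]
Step 2: ref 1 → HIT, frames=[1,2]
Step 3: ref 6 → FAULT (evict 2), frames=[1,6]
Step 4: ref 5 → FAULT (evict 1), frames=[5,6]
Step 5: ref 7 → FAULT (evict 6), frames=[5,7]
Step 6: ref 2 → FAULT (evict 5), frames=[2,7]
Step 7: ref 7 → HIT, frames=[2,7]
Step 8: ref 5 → FAULT (evict 2), frames=[5,7]
Step 9: ref 1 → FAULT (evict 7), frames=[5,1]
Step 10: ref 2 → FAULT (evict 5), frames=[2,1]
Step 11: ref 4 → FAULT (evict 1), frames=[2,4]
Step 12: ref 2 → HIT, frames=[2,4]
Total faults: 10

Answer: 10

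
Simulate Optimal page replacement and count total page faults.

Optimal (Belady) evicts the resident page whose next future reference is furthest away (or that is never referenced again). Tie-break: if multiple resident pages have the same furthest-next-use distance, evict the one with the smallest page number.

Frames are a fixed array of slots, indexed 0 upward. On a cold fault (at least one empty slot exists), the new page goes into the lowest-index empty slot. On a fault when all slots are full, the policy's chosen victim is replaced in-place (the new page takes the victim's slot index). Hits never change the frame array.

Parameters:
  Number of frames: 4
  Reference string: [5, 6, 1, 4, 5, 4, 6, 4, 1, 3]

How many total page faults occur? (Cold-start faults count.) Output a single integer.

Answer: 5

Derivation:
Step 0: ref 5 → FAULT, frames=[5,-,-,-]
Step 1: ref 6 → FAULT, frames=[5,6,-,-]
Step 2: ref 1 → FAULT, frames=[5,6,1,-]
Step 3: ref 4 → FAULT, frames=[5,6,1,4]
Step 4: ref 5 → HIT, frames=[5,6,1,4]
Step 5: ref 4 → HIT, frames=[5,6,1,4]
Step 6: ref 6 → HIT, frames=[5,6,1,4]
Step 7: ref 4 → HIT, frames=[5,6,1,4]
Step 8: ref 1 → HIT, frames=[5,6,1,4]
Step 9: ref 3 → FAULT (evict 1), frames=[5,6,3,4]
Total faults: 5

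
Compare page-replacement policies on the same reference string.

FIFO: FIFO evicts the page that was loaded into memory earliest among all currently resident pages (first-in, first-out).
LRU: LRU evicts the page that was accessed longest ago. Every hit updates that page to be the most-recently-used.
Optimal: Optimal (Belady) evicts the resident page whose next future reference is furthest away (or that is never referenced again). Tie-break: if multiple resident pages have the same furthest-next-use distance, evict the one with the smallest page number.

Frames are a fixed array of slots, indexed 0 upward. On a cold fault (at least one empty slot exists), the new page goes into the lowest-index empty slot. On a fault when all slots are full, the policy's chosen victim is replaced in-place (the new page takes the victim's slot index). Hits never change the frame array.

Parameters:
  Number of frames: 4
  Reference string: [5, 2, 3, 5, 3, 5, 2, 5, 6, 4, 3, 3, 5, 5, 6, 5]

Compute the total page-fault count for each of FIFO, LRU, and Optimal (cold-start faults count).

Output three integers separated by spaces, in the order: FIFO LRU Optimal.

Answer: 6 6 5

Derivation:
--- FIFO ---
  step 0: ref 5 -> FAULT, frames=[5,-,-,-] (faults so far: 1)
  step 1: ref 2 -> FAULT, frames=[5,2,-,-] (faults so far: 2)
  step 2: ref 3 -> FAULT, frames=[5,2,3,-] (faults so far: 3)
  step 3: ref 5 -> HIT, frames=[5,2,3,-] (faults so far: 3)
  step 4: ref 3 -> HIT, frames=[5,2,3,-] (faults so far: 3)
  step 5: ref 5 -> HIT, frames=[5,2,3,-] (faults so far: 3)
  step 6: ref 2 -> HIT, frames=[5,2,3,-] (faults so far: 3)
  step 7: ref 5 -> HIT, frames=[5,2,3,-] (faults so far: 3)
  step 8: ref 6 -> FAULT, frames=[5,2,3,6] (faults so far: 4)
  step 9: ref 4 -> FAULT, evict 5, frames=[4,2,3,6] (faults so far: 5)
  step 10: ref 3 -> HIT, frames=[4,2,3,6] (faults so far: 5)
  step 11: ref 3 -> HIT, frames=[4,2,3,6] (faults so far: 5)
  step 12: ref 5 -> FAULT, evict 2, frames=[4,5,3,6] (faults so far: 6)
  step 13: ref 5 -> HIT, frames=[4,5,3,6] (faults so far: 6)
  step 14: ref 6 -> HIT, frames=[4,5,3,6] (faults so far: 6)
  step 15: ref 5 -> HIT, frames=[4,5,3,6] (faults so far: 6)
  FIFO total faults: 6
--- LRU ---
  step 0: ref 5 -> FAULT, frames=[5,-,-,-] (faults so far: 1)
  step 1: ref 2 -> FAULT, frames=[5,2,-,-] (faults so far: 2)
  step 2: ref 3 -> FAULT, frames=[5,2,3,-] (faults so far: 3)
  step 3: ref 5 -> HIT, frames=[5,2,3,-] (faults so far: 3)
  step 4: ref 3 -> HIT, frames=[5,2,3,-] (faults so far: 3)
  step 5: ref 5 -> HIT, frames=[5,2,3,-] (faults so far: 3)
  step 6: ref 2 -> HIT, frames=[5,2,3,-] (faults so far: 3)
  step 7: ref 5 -> HIT, frames=[5,2,3,-] (faults so far: 3)
  step 8: ref 6 -> FAULT, frames=[5,2,3,6] (faults so far: 4)
  step 9: ref 4 -> FAULT, evict 3, frames=[5,2,4,6] (faults so far: 5)
  step 10: ref 3 -> FAULT, evict 2, frames=[5,3,4,6] (faults so far: 6)
  step 11: ref 3 -> HIT, frames=[5,3,4,6] (faults so far: 6)
  step 12: ref 5 -> HIT, frames=[5,3,4,6] (faults so far: 6)
  step 13: ref 5 -> HIT, frames=[5,3,4,6] (faults so far: 6)
  step 14: ref 6 -> HIT, frames=[5,3,4,6] (faults so far: 6)
  step 15: ref 5 -> HIT, frames=[5,3,4,6] (faults so far: 6)
  LRU total faults: 6
--- Optimal ---
  step 0: ref 5 -> FAULT, frames=[5,-,-,-] (faults so far: 1)
  step 1: ref 2 -> FAULT, frames=[5,2,-,-] (faults so far: 2)
  step 2: ref 3 -> FAULT, frames=[5,2,3,-] (faults so far: 3)
  step 3: ref 5 -> HIT, frames=[5,2,3,-] (faults so far: 3)
  step 4: ref 3 -> HIT, frames=[5,2,3,-] (faults so far: 3)
  step 5: ref 5 -> HIT, frames=[5,2,3,-] (faults so far: 3)
  step 6: ref 2 -> HIT, frames=[5,2,3,-] (faults so far: 3)
  step 7: ref 5 -> HIT, frames=[5,2,3,-] (faults so far: 3)
  step 8: ref 6 -> FAULT, frames=[5,2,3,6] (faults so far: 4)
  step 9: ref 4 -> FAULT, evict 2, frames=[5,4,3,6] (faults so far: 5)
  step 10: ref 3 -> HIT, frames=[5,4,3,6] (faults so far: 5)
  step 11: ref 3 -> HIT, frames=[5,4,3,6] (faults so far: 5)
  step 12: ref 5 -> HIT, frames=[5,4,3,6] (faults so far: 5)
  step 13: ref 5 -> HIT, frames=[5,4,3,6] (faults so far: 5)
  step 14: ref 6 -> HIT, frames=[5,4,3,6] (faults so far: 5)
  step 15: ref 5 -> HIT, frames=[5,4,3,6] (faults so far: 5)
  Optimal total faults: 5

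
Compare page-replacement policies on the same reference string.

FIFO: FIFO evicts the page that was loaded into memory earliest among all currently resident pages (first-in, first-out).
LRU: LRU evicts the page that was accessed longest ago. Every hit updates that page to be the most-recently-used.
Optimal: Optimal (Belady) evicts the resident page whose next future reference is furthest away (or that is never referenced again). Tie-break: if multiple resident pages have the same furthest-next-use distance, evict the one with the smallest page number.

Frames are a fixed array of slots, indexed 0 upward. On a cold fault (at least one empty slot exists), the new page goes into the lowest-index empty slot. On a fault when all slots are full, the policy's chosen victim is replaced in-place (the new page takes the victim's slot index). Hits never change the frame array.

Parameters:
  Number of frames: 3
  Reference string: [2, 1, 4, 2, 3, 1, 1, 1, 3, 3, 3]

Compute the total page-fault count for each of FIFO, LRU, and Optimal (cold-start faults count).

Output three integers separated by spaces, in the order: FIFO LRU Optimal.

--- FIFO ---
  step 0: ref 2 -> FAULT, frames=[2,-,-] (faults so far: 1)
  step 1: ref 1 -> FAULT, frames=[2,1,-] (faults so far: 2)
  step 2: ref 4 -> FAULT, frames=[2,1,4] (faults so far: 3)
  step 3: ref 2 -> HIT, frames=[2,1,4] (faults so far: 3)
  step 4: ref 3 -> FAULT, evict 2, frames=[3,1,4] (faults so far: 4)
  step 5: ref 1 -> HIT, frames=[3,1,4] (faults so far: 4)
  step 6: ref 1 -> HIT, frames=[3,1,4] (faults so far: 4)
  step 7: ref 1 -> HIT, frames=[3,1,4] (faults so far: 4)
  step 8: ref 3 -> HIT, frames=[3,1,4] (faults so far: 4)
  step 9: ref 3 -> HIT, frames=[3,1,4] (faults so far: 4)
  step 10: ref 3 -> HIT, frames=[3,1,4] (faults so far: 4)
  FIFO total faults: 4
--- LRU ---
  step 0: ref 2 -> FAULT, frames=[2,-,-] (faults so far: 1)
  step 1: ref 1 -> FAULT, frames=[2,1,-] (faults so far: 2)
  step 2: ref 4 -> FAULT, frames=[2,1,4] (faults so far: 3)
  step 3: ref 2 -> HIT, frames=[2,1,4] (faults so far: 3)
  step 4: ref 3 -> FAULT, evict 1, frames=[2,3,4] (faults so far: 4)
  step 5: ref 1 -> FAULT, evict 4, frames=[2,3,1] (faults so far: 5)
  step 6: ref 1 -> HIT, frames=[2,3,1] (faults so far: 5)
  step 7: ref 1 -> HIT, frames=[2,3,1] (faults so far: 5)
  step 8: ref 3 -> HIT, frames=[2,3,1] (faults so far: 5)
  step 9: ref 3 -> HIT, frames=[2,3,1] (faults so far: 5)
  step 10: ref 3 -> HIT, frames=[2,3,1] (faults so far: 5)
  LRU total faults: 5
--- Optimal ---
  step 0: ref 2 -> FAULT, frames=[2,-,-] (faults so far: 1)
  step 1: ref 1 -> FAULT, frames=[2,1,-] (faults so far: 2)
  step 2: ref 4 -> FAULT, frames=[2,1,4] (faults so far: 3)
  step 3: ref 2 -> HIT, frames=[2,1,4] (faults so far: 3)
  step 4: ref 3 -> FAULT, evict 2, frames=[3,1,4] (faults so far: 4)
  step 5: ref 1 -> HIT, frames=[3,1,4] (faults so far: 4)
  step 6: ref 1 -> HIT, frames=[3,1,4] (faults so far: 4)
  step 7: ref 1 -> HIT, frames=[3,1,4] (faults so far: 4)
  step 8: ref 3 -> HIT, frames=[3,1,4] (faults so far: 4)
  step 9: ref 3 -> HIT, frames=[3,1,4] (faults so far: 4)
  step 10: ref 3 -> HIT, frames=[3,1,4] (faults so far: 4)
  Optimal total faults: 4

Answer: 4 5 4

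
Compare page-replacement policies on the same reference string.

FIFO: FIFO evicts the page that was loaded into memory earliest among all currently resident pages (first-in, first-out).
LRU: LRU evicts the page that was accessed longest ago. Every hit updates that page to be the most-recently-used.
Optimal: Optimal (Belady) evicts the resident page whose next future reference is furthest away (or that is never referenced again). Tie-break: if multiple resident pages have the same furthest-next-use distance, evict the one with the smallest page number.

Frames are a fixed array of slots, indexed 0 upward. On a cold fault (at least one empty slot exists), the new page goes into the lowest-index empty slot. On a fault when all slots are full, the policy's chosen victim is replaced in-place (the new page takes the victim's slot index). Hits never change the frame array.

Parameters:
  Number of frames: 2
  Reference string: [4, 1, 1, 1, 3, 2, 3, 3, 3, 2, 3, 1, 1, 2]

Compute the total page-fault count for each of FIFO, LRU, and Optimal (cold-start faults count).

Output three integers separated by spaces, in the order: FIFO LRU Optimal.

--- FIFO ---
  step 0: ref 4 -> FAULT, frames=[4,-] (faults so far: 1)
  step 1: ref 1 -> FAULT, frames=[4,1] (faults so far: 2)
  step 2: ref 1 -> HIT, frames=[4,1] (faults so far: 2)
  step 3: ref 1 -> HIT, frames=[4,1] (faults so far: 2)
  step 4: ref 3 -> FAULT, evict 4, frames=[3,1] (faults so far: 3)
  step 5: ref 2 -> FAULT, evict 1, frames=[3,2] (faults so far: 4)
  step 6: ref 3 -> HIT, frames=[3,2] (faults so far: 4)
  step 7: ref 3 -> HIT, frames=[3,2] (faults so far: 4)
  step 8: ref 3 -> HIT, frames=[3,2] (faults so far: 4)
  step 9: ref 2 -> HIT, frames=[3,2] (faults so far: 4)
  step 10: ref 3 -> HIT, frames=[3,2] (faults so far: 4)
  step 11: ref 1 -> FAULT, evict 3, frames=[1,2] (faults so far: 5)
  step 12: ref 1 -> HIT, frames=[1,2] (faults so far: 5)
  step 13: ref 2 -> HIT, frames=[1,2] (faults so far: 5)
  FIFO total faults: 5
--- LRU ---
  step 0: ref 4 -> FAULT, frames=[4,-] (faults so far: 1)
  step 1: ref 1 -> FAULT, frames=[4,1] (faults so far: 2)
  step 2: ref 1 -> HIT, frames=[4,1] (faults so far: 2)
  step 3: ref 1 -> HIT, frames=[4,1] (faults so far: 2)
  step 4: ref 3 -> FAULT, evict 4, frames=[3,1] (faults so far: 3)
  step 5: ref 2 -> FAULT, evict 1, frames=[3,2] (faults so far: 4)
  step 6: ref 3 -> HIT, frames=[3,2] (faults so far: 4)
  step 7: ref 3 -> HIT, frames=[3,2] (faults so far: 4)
  step 8: ref 3 -> HIT, frames=[3,2] (faults so far: 4)
  step 9: ref 2 -> HIT, frames=[3,2] (faults so far: 4)
  step 10: ref 3 -> HIT, frames=[3,2] (faults so far: 4)
  step 11: ref 1 -> FAULT, evict 2, frames=[3,1] (faults so far: 5)
  step 12: ref 1 -> HIT, frames=[3,1] (faults so far: 5)
  step 13: ref 2 -> FAULT, evict 3, frames=[2,1] (faults so far: 6)
  LRU total faults: 6
--- Optimal ---
  step 0: ref 4 -> FAULT, frames=[4,-] (faults so far: 1)
  step 1: ref 1 -> FAULT, frames=[4,1] (faults so far: 2)
  step 2: ref 1 -> HIT, frames=[4,1] (faults so far: 2)
  step 3: ref 1 -> HIT, frames=[4,1] (faults so far: 2)
  step 4: ref 3 -> FAULT, evict 4, frames=[3,1] (faults so far: 3)
  step 5: ref 2 -> FAULT, evict 1, frames=[3,2] (faults so far: 4)
  step 6: ref 3 -> HIT, frames=[3,2] (faults so far: 4)
  step 7: ref 3 -> HIT, frames=[3,2] (faults so far: 4)
  step 8: ref 3 -> HIT, frames=[3,2] (faults so far: 4)
  step 9: ref 2 -> HIT, frames=[3,2] (faults so far: 4)
  step 10: ref 3 -> HIT, frames=[3,2] (faults so far: 4)
  step 11: ref 1 -> FAULT, evict 3, frames=[1,2] (faults so far: 5)
  step 12: ref 1 -> HIT, frames=[1,2] (faults so far: 5)
  step 13: ref 2 -> HIT, frames=[1,2] (faults so far: 5)
  Optimal total faults: 5

Answer: 5 6 5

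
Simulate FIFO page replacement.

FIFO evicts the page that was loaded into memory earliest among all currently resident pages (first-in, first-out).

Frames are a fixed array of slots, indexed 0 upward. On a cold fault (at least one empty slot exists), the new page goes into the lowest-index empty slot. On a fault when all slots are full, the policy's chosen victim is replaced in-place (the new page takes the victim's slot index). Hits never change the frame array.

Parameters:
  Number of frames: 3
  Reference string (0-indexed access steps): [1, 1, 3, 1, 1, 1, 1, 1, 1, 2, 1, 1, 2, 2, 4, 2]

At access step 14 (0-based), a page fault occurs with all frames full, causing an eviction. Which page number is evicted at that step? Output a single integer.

Answer: 1

Derivation:
Step 0: ref 1 -> FAULT, frames=[1,-,-]
Step 1: ref 1 -> HIT, frames=[1,-,-]
Step 2: ref 3 -> FAULT, frames=[1,3,-]
Step 3: ref 1 -> HIT, frames=[1,3,-]
Step 4: ref 1 -> HIT, frames=[1,3,-]
Step 5: ref 1 -> HIT, frames=[1,3,-]
Step 6: ref 1 -> HIT, frames=[1,3,-]
Step 7: ref 1 -> HIT, frames=[1,3,-]
Step 8: ref 1 -> HIT, frames=[1,3,-]
Step 9: ref 2 -> FAULT, frames=[1,3,2]
Step 10: ref 1 -> HIT, frames=[1,3,2]
Step 11: ref 1 -> HIT, frames=[1,3,2]
Step 12: ref 2 -> HIT, frames=[1,3,2]
Step 13: ref 2 -> HIT, frames=[1,3,2]
Step 14: ref 4 -> FAULT, evict 1, frames=[4,3,2]
At step 14: evicted page 1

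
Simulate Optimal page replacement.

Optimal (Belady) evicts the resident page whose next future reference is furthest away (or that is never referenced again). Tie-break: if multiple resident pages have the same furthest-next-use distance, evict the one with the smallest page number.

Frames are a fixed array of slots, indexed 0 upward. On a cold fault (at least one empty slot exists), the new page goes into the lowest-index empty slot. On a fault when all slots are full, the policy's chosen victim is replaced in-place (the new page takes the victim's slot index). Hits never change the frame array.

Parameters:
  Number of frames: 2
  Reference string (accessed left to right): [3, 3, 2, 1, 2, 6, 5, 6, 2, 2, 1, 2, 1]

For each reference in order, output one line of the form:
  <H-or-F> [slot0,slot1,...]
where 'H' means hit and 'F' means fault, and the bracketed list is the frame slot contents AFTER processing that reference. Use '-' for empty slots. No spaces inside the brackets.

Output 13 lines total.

F [3,-]
H [3,-]
F [3,2]
F [1,2]
H [1,2]
F [6,2]
F [6,5]
H [6,5]
F [6,2]
H [6,2]
F [1,2]
H [1,2]
H [1,2]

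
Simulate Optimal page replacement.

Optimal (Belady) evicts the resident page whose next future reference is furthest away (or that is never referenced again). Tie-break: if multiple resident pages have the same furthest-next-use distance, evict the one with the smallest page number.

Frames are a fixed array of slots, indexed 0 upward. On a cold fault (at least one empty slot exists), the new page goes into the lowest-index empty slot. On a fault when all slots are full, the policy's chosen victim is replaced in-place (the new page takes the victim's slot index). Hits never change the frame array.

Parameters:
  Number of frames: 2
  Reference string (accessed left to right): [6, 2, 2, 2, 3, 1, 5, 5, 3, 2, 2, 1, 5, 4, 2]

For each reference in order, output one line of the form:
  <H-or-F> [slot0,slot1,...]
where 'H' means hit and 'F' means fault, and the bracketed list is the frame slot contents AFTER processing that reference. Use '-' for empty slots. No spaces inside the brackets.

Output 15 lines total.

F [6,-]
F [6,2]
H [6,2]
H [6,2]
F [3,2]
F [3,1]
F [3,5]
H [3,5]
H [3,5]
F [2,5]
H [2,5]
F [1,5]
H [1,5]
F [4,5]
F [2,5]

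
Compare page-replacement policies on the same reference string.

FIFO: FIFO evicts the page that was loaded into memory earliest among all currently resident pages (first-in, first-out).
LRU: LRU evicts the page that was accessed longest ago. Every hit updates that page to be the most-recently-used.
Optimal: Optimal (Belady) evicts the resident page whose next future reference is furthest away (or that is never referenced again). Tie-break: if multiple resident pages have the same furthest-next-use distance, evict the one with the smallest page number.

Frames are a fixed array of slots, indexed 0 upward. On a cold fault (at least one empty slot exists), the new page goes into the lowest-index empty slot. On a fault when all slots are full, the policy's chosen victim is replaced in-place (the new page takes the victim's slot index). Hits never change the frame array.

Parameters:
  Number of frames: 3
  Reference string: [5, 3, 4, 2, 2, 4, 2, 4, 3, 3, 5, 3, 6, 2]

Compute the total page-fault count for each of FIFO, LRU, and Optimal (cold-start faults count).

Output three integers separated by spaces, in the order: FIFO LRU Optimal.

Answer: 8 7 6

Derivation:
--- FIFO ---
  step 0: ref 5 -> FAULT, frames=[5,-,-] (faults so far: 1)
  step 1: ref 3 -> FAULT, frames=[5,3,-] (faults so far: 2)
  step 2: ref 4 -> FAULT, frames=[5,3,4] (faults so far: 3)
  step 3: ref 2 -> FAULT, evict 5, frames=[2,3,4] (faults so far: 4)
  step 4: ref 2 -> HIT, frames=[2,3,4] (faults so far: 4)
  step 5: ref 4 -> HIT, frames=[2,3,4] (faults so far: 4)
  step 6: ref 2 -> HIT, frames=[2,3,4] (faults so far: 4)
  step 7: ref 4 -> HIT, frames=[2,3,4] (faults so far: 4)
  step 8: ref 3 -> HIT, frames=[2,3,4] (faults so far: 4)
  step 9: ref 3 -> HIT, frames=[2,3,4] (faults so far: 4)
  step 10: ref 5 -> FAULT, evict 3, frames=[2,5,4] (faults so far: 5)
  step 11: ref 3 -> FAULT, evict 4, frames=[2,5,3] (faults so far: 6)
  step 12: ref 6 -> FAULT, evict 2, frames=[6,5,3] (faults so far: 7)
  step 13: ref 2 -> FAULT, evict 5, frames=[6,2,3] (faults so far: 8)
  FIFO total faults: 8
--- LRU ---
  step 0: ref 5 -> FAULT, frames=[5,-,-] (faults so far: 1)
  step 1: ref 3 -> FAULT, frames=[5,3,-] (faults so far: 2)
  step 2: ref 4 -> FAULT, frames=[5,3,4] (faults so far: 3)
  step 3: ref 2 -> FAULT, evict 5, frames=[2,3,4] (faults so far: 4)
  step 4: ref 2 -> HIT, frames=[2,3,4] (faults so far: 4)
  step 5: ref 4 -> HIT, frames=[2,3,4] (faults so far: 4)
  step 6: ref 2 -> HIT, frames=[2,3,4] (faults so far: 4)
  step 7: ref 4 -> HIT, frames=[2,3,4] (faults so far: 4)
  step 8: ref 3 -> HIT, frames=[2,3,4] (faults so far: 4)
  step 9: ref 3 -> HIT, frames=[2,3,4] (faults so far: 4)
  step 10: ref 5 -> FAULT, evict 2, frames=[5,3,4] (faults so far: 5)
  step 11: ref 3 -> HIT, frames=[5,3,4] (faults so far: 5)
  step 12: ref 6 -> FAULT, evict 4, frames=[5,3,6] (faults so far: 6)
  step 13: ref 2 -> FAULT, evict 5, frames=[2,3,6] (faults so far: 7)
  LRU total faults: 7
--- Optimal ---
  step 0: ref 5 -> FAULT, frames=[5,-,-] (faults so far: 1)
  step 1: ref 3 -> FAULT, frames=[5,3,-] (faults so far: 2)
  step 2: ref 4 -> FAULT, frames=[5,3,4] (faults so far: 3)
  step 3: ref 2 -> FAULT, evict 5, frames=[2,3,4] (faults so far: 4)
  step 4: ref 2 -> HIT, frames=[2,3,4] (faults so far: 4)
  step 5: ref 4 -> HIT, frames=[2,3,4] (faults so far: 4)
  step 6: ref 2 -> HIT, frames=[2,3,4] (faults so far: 4)
  step 7: ref 4 -> HIT, frames=[2,3,4] (faults so far: 4)
  step 8: ref 3 -> HIT, frames=[2,3,4] (faults so far: 4)
  step 9: ref 3 -> HIT, frames=[2,3,4] (faults so far: 4)
  step 10: ref 5 -> FAULT, evict 4, frames=[2,3,5] (faults so far: 5)
  step 11: ref 3 -> HIT, frames=[2,3,5] (faults so far: 5)
  step 12: ref 6 -> FAULT, evict 3, frames=[2,6,5] (faults so far: 6)
  step 13: ref 2 -> HIT, frames=[2,6,5] (faults so far: 6)
  Optimal total faults: 6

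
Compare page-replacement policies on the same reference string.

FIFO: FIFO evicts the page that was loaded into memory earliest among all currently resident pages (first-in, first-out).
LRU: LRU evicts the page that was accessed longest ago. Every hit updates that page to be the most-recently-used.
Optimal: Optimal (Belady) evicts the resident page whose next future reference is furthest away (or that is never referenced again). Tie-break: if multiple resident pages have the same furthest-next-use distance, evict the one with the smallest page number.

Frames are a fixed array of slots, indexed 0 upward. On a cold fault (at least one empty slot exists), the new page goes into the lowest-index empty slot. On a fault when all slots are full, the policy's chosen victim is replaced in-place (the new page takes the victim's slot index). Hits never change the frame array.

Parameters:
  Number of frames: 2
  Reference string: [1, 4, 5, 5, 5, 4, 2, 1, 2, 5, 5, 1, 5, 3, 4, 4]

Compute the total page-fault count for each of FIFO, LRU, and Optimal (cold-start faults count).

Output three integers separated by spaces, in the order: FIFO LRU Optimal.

--- FIFO ---
  step 0: ref 1 -> FAULT, frames=[1,-] (faults so far: 1)
  step 1: ref 4 -> FAULT, frames=[1,4] (faults so far: 2)
  step 2: ref 5 -> FAULT, evict 1, frames=[5,4] (faults so far: 3)
  step 3: ref 5 -> HIT, frames=[5,4] (faults so far: 3)
  step 4: ref 5 -> HIT, frames=[5,4] (faults so far: 3)
  step 5: ref 4 -> HIT, frames=[5,4] (faults so far: 3)
  step 6: ref 2 -> FAULT, evict 4, frames=[5,2] (faults so far: 4)
  step 7: ref 1 -> FAULT, evict 5, frames=[1,2] (faults so far: 5)
  step 8: ref 2 -> HIT, frames=[1,2] (faults so far: 5)
  step 9: ref 5 -> FAULT, evict 2, frames=[1,5] (faults so far: 6)
  step 10: ref 5 -> HIT, frames=[1,5] (faults so far: 6)
  step 11: ref 1 -> HIT, frames=[1,5] (faults so far: 6)
  step 12: ref 5 -> HIT, frames=[1,5] (faults so far: 6)
  step 13: ref 3 -> FAULT, evict 1, frames=[3,5] (faults so far: 7)
  step 14: ref 4 -> FAULT, evict 5, frames=[3,4] (faults so far: 8)
  step 15: ref 4 -> HIT, frames=[3,4] (faults so far: 8)
  FIFO total faults: 8
--- LRU ---
  step 0: ref 1 -> FAULT, frames=[1,-] (faults so far: 1)
  step 1: ref 4 -> FAULT, frames=[1,4] (faults so far: 2)
  step 2: ref 5 -> FAULT, evict 1, frames=[5,4] (faults so far: 3)
  step 3: ref 5 -> HIT, frames=[5,4] (faults so far: 3)
  step 4: ref 5 -> HIT, frames=[5,4] (faults so far: 3)
  step 5: ref 4 -> HIT, frames=[5,4] (faults so far: 3)
  step 6: ref 2 -> FAULT, evict 5, frames=[2,4] (faults so far: 4)
  step 7: ref 1 -> FAULT, evict 4, frames=[2,1] (faults so far: 5)
  step 8: ref 2 -> HIT, frames=[2,1] (faults so far: 5)
  step 9: ref 5 -> FAULT, evict 1, frames=[2,5] (faults so far: 6)
  step 10: ref 5 -> HIT, frames=[2,5] (faults so far: 6)
  step 11: ref 1 -> FAULT, evict 2, frames=[1,5] (faults so far: 7)
  step 12: ref 5 -> HIT, frames=[1,5] (faults so far: 7)
  step 13: ref 3 -> FAULT, evict 1, frames=[3,5] (faults so far: 8)
  step 14: ref 4 -> FAULT, evict 5, frames=[3,4] (faults so far: 9)
  step 15: ref 4 -> HIT, frames=[3,4] (faults so far: 9)
  LRU total faults: 9
--- Optimal ---
  step 0: ref 1 -> FAULT, frames=[1,-] (faults so far: 1)
  step 1: ref 4 -> FAULT, frames=[1,4] (faults so far: 2)
  step 2: ref 5 -> FAULT, evict 1, frames=[5,4] (faults so far: 3)
  step 3: ref 5 -> HIT, frames=[5,4] (faults so far: 3)
  step 4: ref 5 -> HIT, frames=[5,4] (faults so far: 3)
  step 5: ref 4 -> HIT, frames=[5,4] (faults so far: 3)
  step 6: ref 2 -> FAULT, evict 4, frames=[5,2] (faults so far: 4)
  step 7: ref 1 -> FAULT, evict 5, frames=[1,2] (faults so far: 5)
  step 8: ref 2 -> HIT, frames=[1,2] (faults so far: 5)
  step 9: ref 5 -> FAULT, evict 2, frames=[1,5] (faults so far: 6)
  step 10: ref 5 -> HIT, frames=[1,5] (faults so far: 6)
  step 11: ref 1 -> HIT, frames=[1,5] (faults so far: 6)
  step 12: ref 5 -> HIT, frames=[1,5] (faults so far: 6)
  step 13: ref 3 -> FAULT, evict 1, frames=[3,5] (faults so far: 7)
  step 14: ref 4 -> FAULT, evict 3, frames=[4,5] (faults so far: 8)
  step 15: ref 4 -> HIT, frames=[4,5] (faults so far: 8)
  Optimal total faults: 8

Answer: 8 9 8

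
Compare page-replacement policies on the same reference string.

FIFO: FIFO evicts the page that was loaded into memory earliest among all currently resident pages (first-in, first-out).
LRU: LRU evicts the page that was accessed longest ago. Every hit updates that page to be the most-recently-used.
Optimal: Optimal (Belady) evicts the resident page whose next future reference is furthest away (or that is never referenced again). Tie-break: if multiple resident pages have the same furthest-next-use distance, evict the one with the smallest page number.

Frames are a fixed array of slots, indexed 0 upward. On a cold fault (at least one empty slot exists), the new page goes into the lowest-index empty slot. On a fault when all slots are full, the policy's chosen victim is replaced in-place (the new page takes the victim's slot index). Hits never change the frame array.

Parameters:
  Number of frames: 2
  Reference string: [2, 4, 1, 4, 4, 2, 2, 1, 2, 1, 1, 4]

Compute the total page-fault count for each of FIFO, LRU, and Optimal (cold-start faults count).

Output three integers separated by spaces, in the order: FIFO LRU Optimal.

Answer: 5 6 5

Derivation:
--- FIFO ---
  step 0: ref 2 -> FAULT, frames=[2,-] (faults so far: 1)
  step 1: ref 4 -> FAULT, frames=[2,4] (faults so far: 2)
  step 2: ref 1 -> FAULT, evict 2, frames=[1,4] (faults so far: 3)
  step 3: ref 4 -> HIT, frames=[1,4] (faults so far: 3)
  step 4: ref 4 -> HIT, frames=[1,4] (faults so far: 3)
  step 5: ref 2 -> FAULT, evict 4, frames=[1,2] (faults so far: 4)
  step 6: ref 2 -> HIT, frames=[1,2] (faults so far: 4)
  step 7: ref 1 -> HIT, frames=[1,2] (faults so far: 4)
  step 8: ref 2 -> HIT, frames=[1,2] (faults so far: 4)
  step 9: ref 1 -> HIT, frames=[1,2] (faults so far: 4)
  step 10: ref 1 -> HIT, frames=[1,2] (faults so far: 4)
  step 11: ref 4 -> FAULT, evict 1, frames=[4,2] (faults so far: 5)
  FIFO total faults: 5
--- LRU ---
  step 0: ref 2 -> FAULT, frames=[2,-] (faults so far: 1)
  step 1: ref 4 -> FAULT, frames=[2,4] (faults so far: 2)
  step 2: ref 1 -> FAULT, evict 2, frames=[1,4] (faults so far: 3)
  step 3: ref 4 -> HIT, frames=[1,4] (faults so far: 3)
  step 4: ref 4 -> HIT, frames=[1,4] (faults so far: 3)
  step 5: ref 2 -> FAULT, evict 1, frames=[2,4] (faults so far: 4)
  step 6: ref 2 -> HIT, frames=[2,4] (faults so far: 4)
  step 7: ref 1 -> FAULT, evict 4, frames=[2,1] (faults so far: 5)
  step 8: ref 2 -> HIT, frames=[2,1] (faults so far: 5)
  step 9: ref 1 -> HIT, frames=[2,1] (faults so far: 5)
  step 10: ref 1 -> HIT, frames=[2,1] (faults so far: 5)
  step 11: ref 4 -> FAULT, evict 2, frames=[4,1] (faults so far: 6)
  LRU total faults: 6
--- Optimal ---
  step 0: ref 2 -> FAULT, frames=[2,-] (faults so far: 1)
  step 1: ref 4 -> FAULT, frames=[2,4] (faults so far: 2)
  step 2: ref 1 -> FAULT, evict 2, frames=[1,4] (faults so far: 3)
  step 3: ref 4 -> HIT, frames=[1,4] (faults so far: 3)
  step 4: ref 4 -> HIT, frames=[1,4] (faults so far: 3)
  step 5: ref 2 -> FAULT, evict 4, frames=[1,2] (faults so far: 4)
  step 6: ref 2 -> HIT, frames=[1,2] (faults so far: 4)
  step 7: ref 1 -> HIT, frames=[1,2] (faults so far: 4)
  step 8: ref 2 -> HIT, frames=[1,2] (faults so far: 4)
  step 9: ref 1 -> HIT, frames=[1,2] (faults so far: 4)
  step 10: ref 1 -> HIT, frames=[1,2] (faults so far: 4)
  step 11: ref 4 -> FAULT, evict 1, frames=[4,2] (faults so far: 5)
  Optimal total faults: 5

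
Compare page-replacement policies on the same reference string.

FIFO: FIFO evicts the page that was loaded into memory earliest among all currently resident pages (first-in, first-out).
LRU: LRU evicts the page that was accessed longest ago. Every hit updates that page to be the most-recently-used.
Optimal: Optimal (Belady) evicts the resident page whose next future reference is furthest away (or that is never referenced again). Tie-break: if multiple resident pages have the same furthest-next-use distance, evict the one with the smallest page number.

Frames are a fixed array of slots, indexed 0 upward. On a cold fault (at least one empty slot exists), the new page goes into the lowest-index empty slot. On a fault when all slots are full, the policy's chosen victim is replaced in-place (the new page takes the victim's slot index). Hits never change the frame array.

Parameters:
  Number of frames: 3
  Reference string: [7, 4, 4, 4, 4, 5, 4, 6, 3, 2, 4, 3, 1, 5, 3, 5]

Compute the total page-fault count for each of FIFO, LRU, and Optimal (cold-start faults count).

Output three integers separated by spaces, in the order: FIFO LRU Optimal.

--- FIFO ---
  step 0: ref 7 -> FAULT, frames=[7,-,-] (faults so far: 1)
  step 1: ref 4 -> FAULT, frames=[7,4,-] (faults so far: 2)
  step 2: ref 4 -> HIT, frames=[7,4,-] (faults so far: 2)
  step 3: ref 4 -> HIT, frames=[7,4,-] (faults so far: 2)
  step 4: ref 4 -> HIT, frames=[7,4,-] (faults so far: 2)
  step 5: ref 5 -> FAULT, frames=[7,4,5] (faults so far: 3)
  step 6: ref 4 -> HIT, frames=[7,4,5] (faults so far: 3)
  step 7: ref 6 -> FAULT, evict 7, frames=[6,4,5] (faults so far: 4)
  step 8: ref 3 -> FAULT, evict 4, frames=[6,3,5] (faults so far: 5)
  step 9: ref 2 -> FAULT, evict 5, frames=[6,3,2] (faults so far: 6)
  step 10: ref 4 -> FAULT, evict 6, frames=[4,3,2] (faults so far: 7)
  step 11: ref 3 -> HIT, frames=[4,3,2] (faults so far: 7)
  step 12: ref 1 -> FAULT, evict 3, frames=[4,1,2] (faults so far: 8)
  step 13: ref 5 -> FAULT, evict 2, frames=[4,1,5] (faults so far: 9)
  step 14: ref 3 -> FAULT, evict 4, frames=[3,1,5] (faults so far: 10)
  step 15: ref 5 -> HIT, frames=[3,1,5] (faults so far: 10)
  FIFO total faults: 10
--- LRU ---
  step 0: ref 7 -> FAULT, frames=[7,-,-] (faults so far: 1)
  step 1: ref 4 -> FAULT, frames=[7,4,-] (faults so far: 2)
  step 2: ref 4 -> HIT, frames=[7,4,-] (faults so far: 2)
  step 3: ref 4 -> HIT, frames=[7,4,-] (faults so far: 2)
  step 4: ref 4 -> HIT, frames=[7,4,-] (faults so far: 2)
  step 5: ref 5 -> FAULT, frames=[7,4,5] (faults so far: 3)
  step 6: ref 4 -> HIT, frames=[7,4,5] (faults so far: 3)
  step 7: ref 6 -> FAULT, evict 7, frames=[6,4,5] (faults so far: 4)
  step 8: ref 3 -> FAULT, evict 5, frames=[6,4,3] (faults so far: 5)
  step 9: ref 2 -> FAULT, evict 4, frames=[6,2,3] (faults so far: 6)
  step 10: ref 4 -> FAULT, evict 6, frames=[4,2,3] (faults so far: 7)
  step 11: ref 3 -> HIT, frames=[4,2,3] (faults so far: 7)
  step 12: ref 1 -> FAULT, evict 2, frames=[4,1,3] (faults so far: 8)
  step 13: ref 5 -> FAULT, evict 4, frames=[5,1,3] (faults so far: 9)
  step 14: ref 3 -> HIT, frames=[5,1,3] (faults so far: 9)
  step 15: ref 5 -> HIT, frames=[5,1,3] (faults so far: 9)
  LRU total faults: 9
--- Optimal ---
  step 0: ref 7 -> FAULT, frames=[7,-,-] (faults so far: 1)
  step 1: ref 4 -> FAULT, frames=[7,4,-] (faults so far: 2)
  step 2: ref 4 -> HIT, frames=[7,4,-] (faults so far: 2)
  step 3: ref 4 -> HIT, frames=[7,4,-] (faults so far: 2)
  step 4: ref 4 -> HIT, frames=[7,4,-] (faults so far: 2)
  step 5: ref 5 -> FAULT, frames=[7,4,5] (faults so far: 3)
  step 6: ref 4 -> HIT, frames=[7,4,5] (faults so far: 3)
  step 7: ref 6 -> FAULT, evict 7, frames=[6,4,5] (faults so far: 4)
  step 8: ref 3 -> FAULT, evict 6, frames=[3,4,5] (faults so far: 5)
  step 9: ref 2 -> FAULT, evict 5, frames=[3,4,2] (faults so far: 6)
  step 10: ref 4 -> HIT, frames=[3,4,2] (faults so far: 6)
  step 11: ref 3 -> HIT, frames=[3,4,2] (faults so far: 6)
  step 12: ref 1 -> FAULT, evict 2, frames=[3,4,1] (faults so far: 7)
  step 13: ref 5 -> FAULT, evict 1, frames=[3,4,5] (faults so far: 8)
  step 14: ref 3 -> HIT, frames=[3,4,5] (faults so far: 8)
  step 15: ref 5 -> HIT, frames=[3,4,5] (faults so far: 8)
  Optimal total faults: 8

Answer: 10 9 8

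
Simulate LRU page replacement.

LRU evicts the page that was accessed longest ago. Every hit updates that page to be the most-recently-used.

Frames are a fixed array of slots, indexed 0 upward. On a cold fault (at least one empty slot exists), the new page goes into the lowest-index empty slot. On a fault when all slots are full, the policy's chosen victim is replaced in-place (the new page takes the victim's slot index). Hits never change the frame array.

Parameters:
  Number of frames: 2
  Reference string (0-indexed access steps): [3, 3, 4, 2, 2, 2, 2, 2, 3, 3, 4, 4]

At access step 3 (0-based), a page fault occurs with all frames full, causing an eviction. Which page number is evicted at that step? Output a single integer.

Step 0: ref 3 -> FAULT, frames=[3,-]
Step 1: ref 3 -> HIT, frames=[3,-]
Step 2: ref 4 -> FAULT, frames=[3,4]
Step 3: ref 2 -> FAULT, evict 3, frames=[2,4]
At step 3: evicted page 3

Answer: 3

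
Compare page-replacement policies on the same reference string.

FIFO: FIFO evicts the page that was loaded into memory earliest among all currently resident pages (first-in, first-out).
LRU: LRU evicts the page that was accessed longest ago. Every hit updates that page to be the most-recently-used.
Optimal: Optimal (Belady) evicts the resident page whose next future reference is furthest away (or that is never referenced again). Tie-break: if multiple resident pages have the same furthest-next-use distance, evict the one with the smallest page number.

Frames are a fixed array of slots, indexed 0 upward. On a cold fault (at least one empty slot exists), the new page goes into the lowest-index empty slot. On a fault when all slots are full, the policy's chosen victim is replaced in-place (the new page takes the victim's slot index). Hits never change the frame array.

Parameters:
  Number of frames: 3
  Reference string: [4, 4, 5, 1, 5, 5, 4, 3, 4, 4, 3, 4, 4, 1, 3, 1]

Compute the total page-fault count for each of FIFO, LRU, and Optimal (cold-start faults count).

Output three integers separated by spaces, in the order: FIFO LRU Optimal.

Answer: 5 5 4

Derivation:
--- FIFO ---
  step 0: ref 4 -> FAULT, frames=[4,-,-] (faults so far: 1)
  step 1: ref 4 -> HIT, frames=[4,-,-] (faults so far: 1)
  step 2: ref 5 -> FAULT, frames=[4,5,-] (faults so far: 2)
  step 3: ref 1 -> FAULT, frames=[4,5,1] (faults so far: 3)
  step 4: ref 5 -> HIT, frames=[4,5,1] (faults so far: 3)
  step 5: ref 5 -> HIT, frames=[4,5,1] (faults so far: 3)
  step 6: ref 4 -> HIT, frames=[4,5,1] (faults so far: 3)
  step 7: ref 3 -> FAULT, evict 4, frames=[3,5,1] (faults so far: 4)
  step 8: ref 4 -> FAULT, evict 5, frames=[3,4,1] (faults so far: 5)
  step 9: ref 4 -> HIT, frames=[3,4,1] (faults so far: 5)
  step 10: ref 3 -> HIT, frames=[3,4,1] (faults so far: 5)
  step 11: ref 4 -> HIT, frames=[3,4,1] (faults so far: 5)
  step 12: ref 4 -> HIT, frames=[3,4,1] (faults so far: 5)
  step 13: ref 1 -> HIT, frames=[3,4,1] (faults so far: 5)
  step 14: ref 3 -> HIT, frames=[3,4,1] (faults so far: 5)
  step 15: ref 1 -> HIT, frames=[3,4,1] (faults so far: 5)
  FIFO total faults: 5
--- LRU ---
  step 0: ref 4 -> FAULT, frames=[4,-,-] (faults so far: 1)
  step 1: ref 4 -> HIT, frames=[4,-,-] (faults so far: 1)
  step 2: ref 5 -> FAULT, frames=[4,5,-] (faults so far: 2)
  step 3: ref 1 -> FAULT, frames=[4,5,1] (faults so far: 3)
  step 4: ref 5 -> HIT, frames=[4,5,1] (faults so far: 3)
  step 5: ref 5 -> HIT, frames=[4,5,1] (faults so far: 3)
  step 6: ref 4 -> HIT, frames=[4,5,1] (faults so far: 3)
  step 7: ref 3 -> FAULT, evict 1, frames=[4,5,3] (faults so far: 4)
  step 8: ref 4 -> HIT, frames=[4,5,3] (faults so far: 4)
  step 9: ref 4 -> HIT, frames=[4,5,3] (faults so far: 4)
  step 10: ref 3 -> HIT, frames=[4,5,3] (faults so far: 4)
  step 11: ref 4 -> HIT, frames=[4,5,3] (faults so far: 4)
  step 12: ref 4 -> HIT, frames=[4,5,3] (faults so far: 4)
  step 13: ref 1 -> FAULT, evict 5, frames=[4,1,3] (faults so far: 5)
  step 14: ref 3 -> HIT, frames=[4,1,3] (faults so far: 5)
  step 15: ref 1 -> HIT, frames=[4,1,3] (faults so far: 5)
  LRU total faults: 5
--- Optimal ---
  step 0: ref 4 -> FAULT, frames=[4,-,-] (faults so far: 1)
  step 1: ref 4 -> HIT, frames=[4,-,-] (faults so far: 1)
  step 2: ref 5 -> FAULT, frames=[4,5,-] (faults so far: 2)
  step 3: ref 1 -> FAULT, frames=[4,5,1] (faults so far: 3)
  step 4: ref 5 -> HIT, frames=[4,5,1] (faults so far: 3)
  step 5: ref 5 -> HIT, frames=[4,5,1] (faults so far: 3)
  step 6: ref 4 -> HIT, frames=[4,5,1] (faults so far: 3)
  step 7: ref 3 -> FAULT, evict 5, frames=[4,3,1] (faults so far: 4)
  step 8: ref 4 -> HIT, frames=[4,3,1] (faults so far: 4)
  step 9: ref 4 -> HIT, frames=[4,3,1] (faults so far: 4)
  step 10: ref 3 -> HIT, frames=[4,3,1] (faults so far: 4)
  step 11: ref 4 -> HIT, frames=[4,3,1] (faults so far: 4)
  step 12: ref 4 -> HIT, frames=[4,3,1] (faults so far: 4)
  step 13: ref 1 -> HIT, frames=[4,3,1] (faults so far: 4)
  step 14: ref 3 -> HIT, frames=[4,3,1] (faults so far: 4)
  step 15: ref 1 -> HIT, frames=[4,3,1] (faults so far: 4)
  Optimal total faults: 4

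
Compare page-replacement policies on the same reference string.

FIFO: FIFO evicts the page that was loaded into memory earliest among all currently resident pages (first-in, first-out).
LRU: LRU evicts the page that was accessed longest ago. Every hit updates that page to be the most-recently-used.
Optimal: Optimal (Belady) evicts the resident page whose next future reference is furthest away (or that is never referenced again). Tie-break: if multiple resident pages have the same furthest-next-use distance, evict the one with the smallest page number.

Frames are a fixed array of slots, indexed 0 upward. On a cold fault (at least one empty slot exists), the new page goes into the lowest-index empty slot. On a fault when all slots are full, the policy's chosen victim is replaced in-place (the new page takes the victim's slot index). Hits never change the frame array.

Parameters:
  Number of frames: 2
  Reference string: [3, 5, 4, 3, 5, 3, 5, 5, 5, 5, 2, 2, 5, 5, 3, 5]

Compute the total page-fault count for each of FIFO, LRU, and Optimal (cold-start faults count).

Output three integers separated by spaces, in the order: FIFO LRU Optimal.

Answer: 8 7 6

Derivation:
--- FIFO ---
  step 0: ref 3 -> FAULT, frames=[3,-] (faults so far: 1)
  step 1: ref 5 -> FAULT, frames=[3,5] (faults so far: 2)
  step 2: ref 4 -> FAULT, evict 3, frames=[4,5] (faults so far: 3)
  step 3: ref 3 -> FAULT, evict 5, frames=[4,3] (faults so far: 4)
  step 4: ref 5 -> FAULT, evict 4, frames=[5,3] (faults so far: 5)
  step 5: ref 3 -> HIT, frames=[5,3] (faults so far: 5)
  step 6: ref 5 -> HIT, frames=[5,3] (faults so far: 5)
  step 7: ref 5 -> HIT, frames=[5,3] (faults so far: 5)
  step 8: ref 5 -> HIT, frames=[5,3] (faults so far: 5)
  step 9: ref 5 -> HIT, frames=[5,3] (faults so far: 5)
  step 10: ref 2 -> FAULT, evict 3, frames=[5,2] (faults so far: 6)
  step 11: ref 2 -> HIT, frames=[5,2] (faults so far: 6)
  step 12: ref 5 -> HIT, frames=[5,2] (faults so far: 6)
  step 13: ref 5 -> HIT, frames=[5,2] (faults so far: 6)
  step 14: ref 3 -> FAULT, evict 5, frames=[3,2] (faults so far: 7)
  step 15: ref 5 -> FAULT, evict 2, frames=[3,5] (faults so far: 8)
  FIFO total faults: 8
--- LRU ---
  step 0: ref 3 -> FAULT, frames=[3,-] (faults so far: 1)
  step 1: ref 5 -> FAULT, frames=[3,5] (faults so far: 2)
  step 2: ref 4 -> FAULT, evict 3, frames=[4,5] (faults so far: 3)
  step 3: ref 3 -> FAULT, evict 5, frames=[4,3] (faults so far: 4)
  step 4: ref 5 -> FAULT, evict 4, frames=[5,3] (faults so far: 5)
  step 5: ref 3 -> HIT, frames=[5,3] (faults so far: 5)
  step 6: ref 5 -> HIT, frames=[5,3] (faults so far: 5)
  step 7: ref 5 -> HIT, frames=[5,3] (faults so far: 5)
  step 8: ref 5 -> HIT, frames=[5,3] (faults so far: 5)
  step 9: ref 5 -> HIT, frames=[5,3] (faults so far: 5)
  step 10: ref 2 -> FAULT, evict 3, frames=[5,2] (faults so far: 6)
  step 11: ref 2 -> HIT, frames=[5,2] (faults so far: 6)
  step 12: ref 5 -> HIT, frames=[5,2] (faults so far: 6)
  step 13: ref 5 -> HIT, frames=[5,2] (faults so far: 6)
  step 14: ref 3 -> FAULT, evict 2, frames=[5,3] (faults so far: 7)
  step 15: ref 5 -> HIT, frames=[5,3] (faults so far: 7)
  LRU total faults: 7
--- Optimal ---
  step 0: ref 3 -> FAULT, frames=[3,-] (faults so far: 1)
  step 1: ref 5 -> FAULT, frames=[3,5] (faults so far: 2)
  step 2: ref 4 -> FAULT, evict 5, frames=[3,4] (faults so far: 3)
  step 3: ref 3 -> HIT, frames=[3,4] (faults so far: 3)
  step 4: ref 5 -> FAULT, evict 4, frames=[3,5] (faults so far: 4)
  step 5: ref 3 -> HIT, frames=[3,5] (faults so far: 4)
  step 6: ref 5 -> HIT, frames=[3,5] (faults so far: 4)
  step 7: ref 5 -> HIT, frames=[3,5] (faults so far: 4)
  step 8: ref 5 -> HIT, frames=[3,5] (faults so far: 4)
  step 9: ref 5 -> HIT, frames=[3,5] (faults so far: 4)
  step 10: ref 2 -> FAULT, evict 3, frames=[2,5] (faults so far: 5)
  step 11: ref 2 -> HIT, frames=[2,5] (faults so far: 5)
  step 12: ref 5 -> HIT, frames=[2,5] (faults so far: 5)
  step 13: ref 5 -> HIT, frames=[2,5] (faults so far: 5)
  step 14: ref 3 -> FAULT, evict 2, frames=[3,5] (faults so far: 6)
  step 15: ref 5 -> HIT, frames=[3,5] (faults so far: 6)
  Optimal total faults: 6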